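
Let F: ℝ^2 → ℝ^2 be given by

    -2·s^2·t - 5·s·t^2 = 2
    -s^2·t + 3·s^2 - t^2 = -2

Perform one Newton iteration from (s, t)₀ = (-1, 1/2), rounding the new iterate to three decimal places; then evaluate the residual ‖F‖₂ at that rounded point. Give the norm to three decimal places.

1.628

At (-1, 1/2): F = (-1.750, 4.250).
Jacobian J = [[-4·s·t - 5·t^2, -2·s^2 - 10·s·t], [-2·s·t + 6·s, -s^2 - 2·t]].
At the point, J = [[0.750, 3.000], [-5.000, -2.000]] (det J = 13.500).
Solving J·Δ = −F gives Δ = (0.685, 0.412).
Then the next iterate is (s, t)₁ = (-0.315, 0.912).
Re-evaluating at (-0.315, 0.912): F = (-0.87099, 1.37544), so ‖F‖₂ = 1.628.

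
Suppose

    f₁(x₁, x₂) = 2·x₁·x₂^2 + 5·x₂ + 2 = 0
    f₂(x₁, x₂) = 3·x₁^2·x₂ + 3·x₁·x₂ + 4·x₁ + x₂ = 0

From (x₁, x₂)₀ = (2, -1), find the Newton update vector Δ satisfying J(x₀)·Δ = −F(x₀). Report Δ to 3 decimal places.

(2.800, 2.200)

At (2, -1): F = (1.000, -11.000).
Jacobian J = [[2·x₂^2, 4·x₁·x₂ + 5], [6·x₁·x₂ + 3·x₂ + 4, 3·x₁^2 + 3·x₁ + 1]].
At the point, J = [[2.000, -3.000], [-11.000, 19.000]] (det J = 5.000).
Solving J·Δ = −F gives Δ = (2.800, 2.200).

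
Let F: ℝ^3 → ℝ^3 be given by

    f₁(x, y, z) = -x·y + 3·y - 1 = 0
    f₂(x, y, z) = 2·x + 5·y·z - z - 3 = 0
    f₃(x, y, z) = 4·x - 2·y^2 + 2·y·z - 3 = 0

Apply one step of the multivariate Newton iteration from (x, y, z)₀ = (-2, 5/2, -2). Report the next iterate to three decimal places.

At (-2, 5/2, -2): F = (11.500, -30.000, -33.500).
Jacobian J = [[-y, -x + 3, 0], [2, 5·z, 5·y - 1], [4, -4·y + 2·z, 2·y]].
At the point, J = [[-2.500, 5.000, 0.000], [2.000, -10.000, 11.500], [4.000, -14.000, 5.000]] (det J = -97.500).
Solving J·Δ = −F gives Δ = (1.028, -1.786, 0.877).
Then the next iterate is (x, y, z)₁ = (-0.972, 0.714, -1.123).

(-0.972, 0.714, -1.123)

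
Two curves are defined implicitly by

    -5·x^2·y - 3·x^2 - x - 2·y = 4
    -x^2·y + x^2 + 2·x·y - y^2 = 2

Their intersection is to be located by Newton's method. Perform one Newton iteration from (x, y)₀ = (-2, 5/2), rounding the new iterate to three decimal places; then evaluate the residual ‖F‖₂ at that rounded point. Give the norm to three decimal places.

At (-2, 5/2): F = (-69.000, -24.250).
Jacobian J = [[-10·x·y - 6·x - 1, -5·x^2 - 2], [-2·x·y + 2·x + 2·y, -x^2 + 2·x - 2·y]].
At the point, J = [[61.000, -22.000], [11.000, -13.000]] (det J = -551.000).
Solving J·Δ = −F gives Δ = (0.660, -1.307).
Then the next iterate is (x, y)₁ = (-1.340, 1.193).
Re-evaluating at (-1.340, 1.193): F = (-21.14355, -6.96704), so ‖F‖₂ = 22.262.

22.262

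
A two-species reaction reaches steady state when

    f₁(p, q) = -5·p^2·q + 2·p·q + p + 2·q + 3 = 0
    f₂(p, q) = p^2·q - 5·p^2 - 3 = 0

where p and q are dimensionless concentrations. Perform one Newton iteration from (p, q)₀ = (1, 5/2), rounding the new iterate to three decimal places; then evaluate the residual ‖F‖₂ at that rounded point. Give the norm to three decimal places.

At (1, 5/2): F = (1.500, -5.500).
Jacobian J = [[-10·p·q + 2·q + 1, -5·p^2 + 2·p + 2], [2·p·q - 10·p, p^2]].
At the point, J = [[-19.000, -1.000], [-5.000, 1.000]] (det J = -24.000).
Solving J·Δ = −F gives Δ = (-0.167, 4.667).
Then the next iterate is (p, q)₁ = (0.833, 7.167).
Re-evaluating at (0.833, 7.167): F = (5.24171, -1.49634), so ‖F‖₂ = 5.451.

5.451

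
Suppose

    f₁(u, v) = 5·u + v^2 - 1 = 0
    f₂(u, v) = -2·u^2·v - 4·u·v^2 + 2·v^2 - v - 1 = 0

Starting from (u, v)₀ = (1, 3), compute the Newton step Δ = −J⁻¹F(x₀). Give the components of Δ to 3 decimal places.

(0.127, -2.272)

At (1, 3): F = (13.000, -28.000).
Jacobian J = [[5, 2·v], [-4·u·v - 4·v^2, -2·u^2 - 8·u·v + 4·v - 1]].
At the point, J = [[5.000, 6.000], [-48.000, -15.000]] (det J = 213.000).
Solving J·Δ = −F gives Δ = (0.127, -2.272).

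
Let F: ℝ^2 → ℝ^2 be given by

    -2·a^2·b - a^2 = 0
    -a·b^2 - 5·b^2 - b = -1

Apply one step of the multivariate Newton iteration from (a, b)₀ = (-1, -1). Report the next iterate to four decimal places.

(-0.8125, -0.6875)

At (-1, -1): F = (1.0000, -2.0000).
Jacobian J = [[-4·a·b - 2·a, -2·a^2], [-b^2, -2·a·b - 10·b - 1]].
At the point, J = [[-2.0000, -2.0000], [-1.0000, 7.0000]] (det J = -16.0000).
Solving J·Δ = −F gives Δ = (0.1875, 0.3125).
Then the next iterate is (a, b)₁ = (-0.8125, -0.6875).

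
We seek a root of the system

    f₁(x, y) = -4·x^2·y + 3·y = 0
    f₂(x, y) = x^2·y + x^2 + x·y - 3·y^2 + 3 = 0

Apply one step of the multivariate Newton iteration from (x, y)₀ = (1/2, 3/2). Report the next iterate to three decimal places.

At (1/2, 3/2): F = (3.000, -2.375).
Jacobian J = [[-8·x·y, -4·x^2 + 3], [2·x·y + 2·x + y, x^2 + x - 6·y]].
At the point, J = [[-6.000, 2.000], [4.000, -8.250]] (det J = 41.500).
Solving J·Δ = −F gives Δ = (0.482, -0.054).
Then the next iterate is (x, y)₁ = (0.982, 1.446).

(0.982, 1.446)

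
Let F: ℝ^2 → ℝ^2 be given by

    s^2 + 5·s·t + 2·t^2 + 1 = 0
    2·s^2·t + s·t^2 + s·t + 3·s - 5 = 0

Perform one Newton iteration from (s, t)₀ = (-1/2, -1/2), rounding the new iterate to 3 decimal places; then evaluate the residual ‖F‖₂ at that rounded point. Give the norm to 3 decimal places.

5.853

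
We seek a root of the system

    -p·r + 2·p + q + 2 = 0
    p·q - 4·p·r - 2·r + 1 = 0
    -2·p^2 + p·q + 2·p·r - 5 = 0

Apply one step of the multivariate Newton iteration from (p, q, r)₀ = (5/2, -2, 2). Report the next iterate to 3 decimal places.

At (5/2, -2, 2): F = (0.000, -28.000, -12.500).
Jacobian J = [[-r + 2, 1, -p], [q - 4·r, p, -4·p - 2], [-4·p + q + 2·r, p, 2·p]].
At the point, J = [[0.000, 1.000, -2.500], [-10.000, 2.500, -12.000], [-8.000, 2.500, 5.000]] (det J = 158.500).
Solving J·Δ = −F gives Δ = (-2.441, -1.562, -0.625).
Then the next iterate is (p, q, r)₁ = (0.059, -3.562, 1.375).

(0.059, -3.562, 1.375)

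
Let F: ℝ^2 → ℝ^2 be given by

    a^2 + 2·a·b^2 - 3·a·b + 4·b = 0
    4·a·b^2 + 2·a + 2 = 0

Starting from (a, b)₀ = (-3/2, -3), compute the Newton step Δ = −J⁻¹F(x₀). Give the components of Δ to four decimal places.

At (-3/2, -3): F = (-50.2500, -55.0000).
Jacobian J = [[2·a + 2·b^2 - 3·b, 4·a·b - 3·a + 4], [4·b^2 + 2, 8·a·b]].
At the point, J = [[24.0000, 26.5000], [38.0000, 36.0000]] (det J = -143.0000).
Solving J·Δ = −F gives Δ = (-2.4580, 4.1224).

(-2.4580, 4.1224)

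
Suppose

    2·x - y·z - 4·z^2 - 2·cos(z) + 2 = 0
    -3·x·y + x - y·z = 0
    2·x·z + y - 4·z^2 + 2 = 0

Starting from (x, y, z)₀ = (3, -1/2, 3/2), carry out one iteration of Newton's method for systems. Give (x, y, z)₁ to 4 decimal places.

At (3, -1/2, 3/2): F = (-0.391474, 8.2500, 1.5000).
Jacobian J = [[2, -z, -y - 8·z + 2·sin(z)], [-3·y + 1, -3·x - z, -y], [2·z, 1, 2·x - 8·z]].
At the point, J = [[2.0000, -1.5000, -9.505010], [2.5000, -10.5000, 0.5000], [3.0000, 1.0000, -6.0000]] (det J = -222.920341).
Solving J·Δ = −F gives Δ = (-1.4712, 0.4156, -0.4163).
Then the next iterate is (x, y, z)₁ = (1.5288, -0.0844, 1.0837).

(1.5288, -0.0844, 1.0837)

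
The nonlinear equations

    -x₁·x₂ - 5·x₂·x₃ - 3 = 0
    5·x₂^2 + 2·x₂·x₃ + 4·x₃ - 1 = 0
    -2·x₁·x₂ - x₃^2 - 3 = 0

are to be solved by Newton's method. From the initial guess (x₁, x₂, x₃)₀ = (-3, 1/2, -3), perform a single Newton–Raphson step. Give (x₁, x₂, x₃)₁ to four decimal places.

At (-3, 1/2, -3): F = (6.0000, -14.7500, -9.0000).
Jacobian J = [[-x₂, -x₁ - 5·x₃, -5·x₂], [0, 10·x₂ + 2·x₃, 2·x₂ + 4], [-2·x₂, -2·x₁, -2·x₃]].
At the point, J = [[-0.5000, 18.0000, -2.5000], [0.0000, -1.0000, 5.0000], [-1.0000, 6.0000, 6.0000]] (det J = -69.5000).
Solving J·Δ = −F gives Δ = (11.6655, 0.4119, 3.0324).
Then the next iterate is (x₁, x₂, x₃)₁ = (8.6655, 0.9119, 0.0324).

(8.6655, 0.9119, 0.0324)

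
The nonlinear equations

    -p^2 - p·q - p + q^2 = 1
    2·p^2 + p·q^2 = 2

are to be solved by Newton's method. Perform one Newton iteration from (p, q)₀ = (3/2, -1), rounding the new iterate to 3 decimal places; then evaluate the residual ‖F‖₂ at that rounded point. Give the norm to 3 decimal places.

0.779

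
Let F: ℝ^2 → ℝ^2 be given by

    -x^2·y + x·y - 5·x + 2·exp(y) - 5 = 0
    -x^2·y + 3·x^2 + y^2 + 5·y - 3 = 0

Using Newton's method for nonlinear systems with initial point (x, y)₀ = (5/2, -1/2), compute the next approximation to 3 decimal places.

(1.041, -4.456)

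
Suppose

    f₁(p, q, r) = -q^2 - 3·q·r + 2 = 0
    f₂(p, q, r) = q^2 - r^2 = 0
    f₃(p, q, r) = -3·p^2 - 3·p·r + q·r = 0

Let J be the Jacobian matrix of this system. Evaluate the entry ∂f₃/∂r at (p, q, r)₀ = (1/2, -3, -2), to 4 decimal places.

-4.5000

∂f₃/∂r = -3·p + q.
At (1/2, -3, -2) this is -4.5000.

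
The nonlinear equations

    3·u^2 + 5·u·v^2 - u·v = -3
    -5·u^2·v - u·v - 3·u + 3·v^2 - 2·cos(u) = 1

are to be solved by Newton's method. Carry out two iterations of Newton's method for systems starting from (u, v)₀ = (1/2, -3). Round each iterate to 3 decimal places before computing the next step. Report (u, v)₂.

(-0.004, -1.299)

At (1/2, -3): F = (27.750, 27.99483).
Jacobian J = [[6·u + 5·v^2 - v, 10·u·v - u], [-10·u·v - v + 2·sin(u) - 3, -5·u^2 - u + 6·v]].
At the point, J = [[51.000, -15.500], [15.95885, -19.750]] (det J = -759.88781).
Solving J·Δ = −F gives Δ = (-0.150, 1.296).
Then the next iterate is (u, v)₁ = (0.350, -1.704).
Round to (0.350, -1.704) and repeat: F = (9.04523, 6.42220), J = [[18.32208, -6.314], [5.35380, -11.18650]].
Δ = (-0.354, 0.405), so (u, v)₂ = (-0.004, -1.299).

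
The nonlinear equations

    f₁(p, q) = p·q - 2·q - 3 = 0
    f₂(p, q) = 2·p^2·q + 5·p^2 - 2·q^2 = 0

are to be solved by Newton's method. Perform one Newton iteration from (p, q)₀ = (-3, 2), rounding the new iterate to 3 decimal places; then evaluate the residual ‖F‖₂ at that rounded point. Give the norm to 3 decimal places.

19.330

At (-3, 2): F = (-13.000, 73.000).
Jacobian J = [[q, p - 2], [4·p·q + 10·p, 2·p^2 - 4·q]].
At the point, J = [[2.000, -5.000], [-54.000, 10.000]] (det J = -250.000).
Solving J·Δ = −F gives Δ = (0.940, -2.224).
Then the next iterate is (p, q)₁ = (-2.060, -0.224).
Re-evaluating at (-2.060, -0.224): F = (-2.09056, 19.21652), so ‖F‖₂ = 19.330.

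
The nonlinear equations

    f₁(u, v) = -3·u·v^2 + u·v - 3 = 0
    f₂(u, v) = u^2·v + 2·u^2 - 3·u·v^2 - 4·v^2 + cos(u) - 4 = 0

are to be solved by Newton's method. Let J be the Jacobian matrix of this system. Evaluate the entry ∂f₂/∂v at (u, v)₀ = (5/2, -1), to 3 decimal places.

29.250

∂f₂/∂v = u^2 - 6·u·v - 8·v.
At (5/2, -1) this is 29.250.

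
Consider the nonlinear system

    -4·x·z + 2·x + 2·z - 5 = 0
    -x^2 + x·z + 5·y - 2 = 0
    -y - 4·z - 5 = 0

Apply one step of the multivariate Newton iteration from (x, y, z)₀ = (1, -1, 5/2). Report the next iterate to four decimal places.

(0.9935, 0.8954, -1.4739)

At (1, -1, 5/2): F = (-8.0000, -5.5000, -14.0000).
Jacobian J = [[-4·z + 2, 0, -4·x + 2], [-2·x + z, 5, x], [0, -1, -4]].
At the point, J = [[-8.0000, 0.0000, -2.0000], [0.5000, 5.0000, 1.0000], [0.0000, -1.0000, -4.0000]] (det J = 153.0000).
Solving J·Δ = −F gives Δ = (-0.0065, 1.8954, -3.9739).
Then the next iterate is (x, y, z)₁ = (0.9935, 0.8954, -1.4739).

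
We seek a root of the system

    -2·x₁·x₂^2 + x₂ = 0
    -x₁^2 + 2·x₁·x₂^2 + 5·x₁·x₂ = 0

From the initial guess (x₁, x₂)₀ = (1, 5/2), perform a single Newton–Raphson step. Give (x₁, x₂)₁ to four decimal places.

(-2.3846, 6.0897)

At (1, 5/2): F = (-10.0000, 24.0000).
Jacobian J = [[-2·x₂^2, -4·x₁·x₂ + 1], [-2·x₁ + 2·x₂^2 + 5·x₂, 4·x₁·x₂ + 5·x₁]].
At the point, J = [[-12.5000, -9.0000], [23.0000, 15.0000]] (det J = 19.5000).
Solving J·Δ = −F gives Δ = (-3.3846, 3.5897).
Then the next iterate is (x₁, x₂)₁ = (-2.3846, 6.0897).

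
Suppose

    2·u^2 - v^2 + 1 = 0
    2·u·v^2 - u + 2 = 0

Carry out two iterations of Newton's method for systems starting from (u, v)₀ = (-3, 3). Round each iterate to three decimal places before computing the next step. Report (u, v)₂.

(-1.124, 1.713)

At (-3, 3): F = (10.000, -49.000).
Jacobian J = [[4·u, -2·v], [2·v^2 - 1, 4·u·v]].
At the point, J = [[-12.000, -6.000], [17.000, -36.000]] (det J = 534.000).
Solving J·Δ = −F gives Δ = (1.225, -0.783).
Then the next iterate is (u, v)₁ = (-1.775, 2.217).
Round to (-1.775, 2.217) and repeat: F = (2.38616, -13.67357), J = [[-7.100, -4.434], [8.83018, -15.74070]].
Δ = (0.651, -0.504), so (u, v)₂ = (-1.124, 1.713).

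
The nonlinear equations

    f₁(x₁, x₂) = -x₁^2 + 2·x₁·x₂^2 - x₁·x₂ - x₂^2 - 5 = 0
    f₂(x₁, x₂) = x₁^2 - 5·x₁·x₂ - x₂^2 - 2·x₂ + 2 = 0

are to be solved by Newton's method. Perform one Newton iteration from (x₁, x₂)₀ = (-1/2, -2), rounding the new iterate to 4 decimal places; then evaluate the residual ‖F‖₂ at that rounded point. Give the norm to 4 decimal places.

At (-1/2, -2): F = (-14.2500, -2.7500).
Jacobian J = [[-2·x₁ + 2·x₂^2 - x₂, 4·x₁·x₂ - x₁ - 2·x₂], [2·x₁ - 5·x₂, -5·x₁ - 2·x₂ - 2]].
At the point, J = [[11.0000, 8.5000], [9.0000, 4.5000]] (det J = -27.0000).
Solving J·Δ = −F gives Δ = (-1.5093, 3.6296).
Then the next iterate is (x₁, x₂)₁ = (-2.0093, 1.6296).
Re-evaluating at (-2.0093, 1.6296): F = (-19.090306, 16.494267), so ‖F‖₂ = 25.2290.

25.2290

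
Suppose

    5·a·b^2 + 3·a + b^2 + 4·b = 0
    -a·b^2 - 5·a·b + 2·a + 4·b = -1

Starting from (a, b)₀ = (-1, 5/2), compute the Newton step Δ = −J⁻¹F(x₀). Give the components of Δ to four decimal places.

At (-1, 5/2): F = (-18.0000, 27.7500).
Jacobian J = [[5·b^2 + 3, 10·a·b + 2·b + 4], [-b^2 - 5·b + 2, -2·a·b - 5·a + 4]].
At the point, J = [[34.2500, -16.0000], [-16.7500, 14.0000]] (det J = 211.5000).
Solving J·Δ = −F gives Δ = (-0.9078, -3.0683).

(-0.9078, -3.0683)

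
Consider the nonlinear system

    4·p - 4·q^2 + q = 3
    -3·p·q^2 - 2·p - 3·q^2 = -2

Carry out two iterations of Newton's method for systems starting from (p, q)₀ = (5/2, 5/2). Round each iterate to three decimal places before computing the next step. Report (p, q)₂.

At (5/2, 5/2): F = (-15.500, -68.625).
Jacobian J = [[4, -8·q + 1], [-3·q^2 - 2, -6·p·q - 6·q]].
At the point, J = [[4.000, -19.000], [-20.750, -52.500]] (det J = -604.250).
Solving J·Δ = −F gives Δ = (-0.811, -0.987).
Then the next iterate is (p, q)₁ = (1.689, 1.513).
Round to (1.689, 1.513) and repeat: F = (-3.88768, -19.84473), J = [[4.000, -11.104], [-8.86751, -24.41074]].
Δ = (-0.640, -0.581), so (p, q)₂ = (1.049, 0.932).

(1.049, 0.932)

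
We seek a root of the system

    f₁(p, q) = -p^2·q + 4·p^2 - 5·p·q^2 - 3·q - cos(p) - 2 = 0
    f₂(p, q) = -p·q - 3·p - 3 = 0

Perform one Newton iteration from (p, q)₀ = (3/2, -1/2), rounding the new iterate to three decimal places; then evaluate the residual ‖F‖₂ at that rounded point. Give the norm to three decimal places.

215.467

At (3/2, -1/2): F = (7.67926, -6.750).
Jacobian J = [[-2·p·q + 8·p - 5·q^2 + sin(p), -p^2 - 10·p·q - 3], [-q - 3, -p]].
At the point, J = [[13.24749, 2.250], [-2.500, -1.500]] (det J = -14.24624).
Solving J·Δ = −F gives Δ = (0.258, -4.929).
Then the next iterate is (p, q)₁ = (1.758, -5.429).
Re-evaluating at (1.758, -5.429): F = (-215.46278, 1.27018), so ‖F‖₂ = 215.467.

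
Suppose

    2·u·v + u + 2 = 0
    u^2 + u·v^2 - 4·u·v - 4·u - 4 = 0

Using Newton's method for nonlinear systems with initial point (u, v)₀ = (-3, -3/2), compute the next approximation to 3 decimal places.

At (-3, -3/2): F = (8.000, -7.750).
Jacobian J = [[2·v + 1, 2·u], [2·u + v^2 - 4·v - 4, 2·u·v - 4·u]].
At the point, J = [[-2.000, -6.000], [-1.750, 21.000]] (det J = -52.500).
Solving J·Δ = −F gives Δ = (2.314, 0.562).
Then the next iterate is (u, v)₁ = (-0.686, -0.938).

(-0.686, -0.938)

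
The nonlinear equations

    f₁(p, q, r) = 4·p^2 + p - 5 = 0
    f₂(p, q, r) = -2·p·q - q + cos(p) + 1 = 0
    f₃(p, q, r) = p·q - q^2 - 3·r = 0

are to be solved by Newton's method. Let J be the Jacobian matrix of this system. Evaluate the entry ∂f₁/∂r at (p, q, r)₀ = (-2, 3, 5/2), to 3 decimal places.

∂f₁/∂r = 0.
At (-2, 3, 5/2) this is 0.000.

0.000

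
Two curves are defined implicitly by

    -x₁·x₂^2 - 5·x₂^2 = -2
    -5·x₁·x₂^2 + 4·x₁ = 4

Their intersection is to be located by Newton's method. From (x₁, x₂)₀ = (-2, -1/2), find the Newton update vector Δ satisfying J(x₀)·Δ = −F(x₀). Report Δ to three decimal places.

(2.783, -0.185)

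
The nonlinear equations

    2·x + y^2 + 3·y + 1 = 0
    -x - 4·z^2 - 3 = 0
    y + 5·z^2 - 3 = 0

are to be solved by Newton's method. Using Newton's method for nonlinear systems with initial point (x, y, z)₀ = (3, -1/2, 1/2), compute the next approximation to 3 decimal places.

At (3, -1/2, 1/2): F = (5.750, -7.000, -2.250).
Jacobian J = [[2, 2·y + 3, 0], [-1, 0, -8·z], [0, 1, 10·z]].
At the point, J = [[2.000, 2.000, 0.000], [-1.000, 0.000, -4.000], [0.000, 1.000, 5.000]] (det J = 18.000).
Solving J·Δ = −F gives Δ = (-6.167, 3.292, -0.208).
Then the next iterate is (x, y, z)₁ = (-3.167, 2.792, 0.292).

(-3.167, 2.792, 0.292)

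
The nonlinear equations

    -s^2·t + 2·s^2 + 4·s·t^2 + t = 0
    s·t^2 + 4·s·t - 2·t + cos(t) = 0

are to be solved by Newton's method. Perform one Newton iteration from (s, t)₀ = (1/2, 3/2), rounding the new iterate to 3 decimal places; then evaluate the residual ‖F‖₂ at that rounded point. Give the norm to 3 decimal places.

At (1/2, 3/2): F = (6.125, 1.19574).
Jacobian J = [[-2·s·t + 4·s + 4·t^2, -s^2 + 8·s·t + 1], [t^2 + 4·t, 2·s·t + 4·s - sin(t) - 2]].
At the point, J = [[9.500, 6.750], [8.250, 0.50251]] (det J = -50.91370).
Solving J·Δ = −F gives Δ = (-0.098, -0.769).
Then the next iterate is (s, t)₁ = (0.402, 0.731).
Re-evaluating at (0.402, 0.731): F = (1.79533, 0.67277), so ‖F‖₂ = 1.917.

1.917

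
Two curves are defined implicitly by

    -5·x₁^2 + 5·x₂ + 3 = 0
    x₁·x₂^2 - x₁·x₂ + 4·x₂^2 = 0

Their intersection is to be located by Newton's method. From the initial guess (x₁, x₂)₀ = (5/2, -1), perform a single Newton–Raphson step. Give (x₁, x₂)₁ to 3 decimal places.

(1.254, -0.580)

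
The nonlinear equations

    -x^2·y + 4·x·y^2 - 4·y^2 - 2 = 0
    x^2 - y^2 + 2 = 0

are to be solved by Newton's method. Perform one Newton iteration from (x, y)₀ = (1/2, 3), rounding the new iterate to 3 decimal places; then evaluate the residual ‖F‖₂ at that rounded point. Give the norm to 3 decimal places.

At (1/2, 3): F = (-20.750, -6.750).
Jacobian J = [[-2·x·y + 4·y^2, -x^2 + 8·x·y - 8·y], [2·x, -2·y]].
At the point, J = [[33.000, -12.250], [1.000, -6.000]] (det J = -185.750).
Solving J·Δ = −F gives Δ = (0.225, -1.087).
Then the next iterate is (x, y)₁ = (0.725, 1.913).
Re-evaluating at (0.725, 1.913): F = (-7.03105, -1.13394), so ‖F‖₂ = 7.122.

7.122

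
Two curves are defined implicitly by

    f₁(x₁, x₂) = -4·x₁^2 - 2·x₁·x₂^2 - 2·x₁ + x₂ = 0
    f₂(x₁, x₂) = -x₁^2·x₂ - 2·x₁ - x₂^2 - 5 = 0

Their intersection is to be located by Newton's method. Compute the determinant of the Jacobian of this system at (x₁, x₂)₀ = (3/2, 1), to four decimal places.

43.0000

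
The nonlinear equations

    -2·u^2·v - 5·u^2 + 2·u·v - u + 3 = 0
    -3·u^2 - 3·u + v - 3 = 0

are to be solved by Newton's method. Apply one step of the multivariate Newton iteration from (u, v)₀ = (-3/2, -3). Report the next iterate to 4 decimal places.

(-0.1821, -2.6571)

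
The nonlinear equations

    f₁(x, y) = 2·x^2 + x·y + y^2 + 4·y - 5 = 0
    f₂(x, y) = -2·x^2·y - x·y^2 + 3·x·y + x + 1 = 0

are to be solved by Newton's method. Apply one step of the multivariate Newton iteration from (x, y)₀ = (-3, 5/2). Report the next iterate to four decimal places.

At (-3, 5/2): F = (21.7500, -50.7500).
Jacobian J = [[4·x + y, x + 2·y + 4], [-4·x·y - y^2 + 3·y + 1, -2·x^2 - 2·x·y + 3·x]].
At the point, J = [[-9.5000, 6.0000], [32.2500, -12.0000]] (det J = -79.5000).
Solving J·Δ = −F gives Δ = (0.5472, -2.7586).
Then the next iterate is (x, y)₁ = (-2.4528, -0.2586).

(-2.4528, -0.2586)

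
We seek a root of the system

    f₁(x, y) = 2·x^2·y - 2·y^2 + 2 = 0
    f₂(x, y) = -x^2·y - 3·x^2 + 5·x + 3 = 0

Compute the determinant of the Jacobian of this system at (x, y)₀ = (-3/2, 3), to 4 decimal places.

213.0000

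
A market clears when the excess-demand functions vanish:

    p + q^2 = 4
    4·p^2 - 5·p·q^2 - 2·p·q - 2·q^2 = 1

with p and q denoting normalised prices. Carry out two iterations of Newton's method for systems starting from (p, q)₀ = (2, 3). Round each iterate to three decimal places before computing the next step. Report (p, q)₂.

(-4.307, 3.102)

At (2, 3): F = (7.000, -105.000).
Jacobian J = [[1, 2·q], [8·p - 5·q^2 - 2·q, -10·p·q - 2·p - 4·q]].
At the point, J = [[1.000, 6.000], [-35.000, -76.000]] (det J = 134.000).
Solving J·Δ = −F gives Δ = (-0.731, -1.045).
Then the next iterate is (p, q)₁ = (1.269, 1.955).
Round to (1.269, 1.955) and repeat: F = (1.09103, -31.41514), J = [[1.000, 3.910], [-12.86813, -35.16695]].
Δ = (-5.576, 1.147), so (p, q)₂ = (-4.307, 3.102).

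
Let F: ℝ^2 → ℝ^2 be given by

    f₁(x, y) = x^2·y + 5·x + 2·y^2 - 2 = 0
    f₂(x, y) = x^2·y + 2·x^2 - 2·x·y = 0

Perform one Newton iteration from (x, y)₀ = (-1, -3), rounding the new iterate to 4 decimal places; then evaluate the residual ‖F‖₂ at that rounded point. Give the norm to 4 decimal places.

At (-1, -3): F = (8.0000, -7.0000).
Jacobian J = [[2·x·y + 5, x^2 + 4·y], [2·x·y + 4·x - 2·y, x^2 - 2·x]].
At the point, J = [[11.0000, -11.0000], [8.0000, 3.0000]] (det J = 121.0000).
Solving J·Δ = −F gives Δ = (0.4380, 1.1653).
Then the next iterate is (x, y)₁ = (-0.5620, -1.8347).
Re-evaluating at (-0.5620, -1.8347): F = (1.342769, -2.009994), so ‖F‖₂ = 2.4173.

2.4173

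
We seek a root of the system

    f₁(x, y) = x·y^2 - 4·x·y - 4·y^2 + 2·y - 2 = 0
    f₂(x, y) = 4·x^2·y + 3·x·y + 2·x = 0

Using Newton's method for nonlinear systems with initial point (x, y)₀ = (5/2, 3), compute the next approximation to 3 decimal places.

(2.087, 0.749)

At (5/2, 3): F = (-39.500, 102.500).
Jacobian J = [[y^2 - 4·y, 2·x·y - 4·x - 8·y + 2], [8·x·y + 3·y + 2, 4·x^2 + 3·x]].
At the point, J = [[-3.000, -17.000], [71.000, 32.500]] (det J = 1109.500).
Solving J·Δ = −F gives Δ = (-0.413, -2.251).
Then the next iterate is (x, y)₁ = (2.087, 0.749).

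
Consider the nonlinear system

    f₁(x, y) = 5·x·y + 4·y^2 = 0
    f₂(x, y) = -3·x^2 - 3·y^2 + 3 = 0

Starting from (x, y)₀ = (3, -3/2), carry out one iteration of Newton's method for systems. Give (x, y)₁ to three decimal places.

At (3, -3/2): F = (-13.500, -30.750).
Jacobian J = [[5·y, 5·x + 8·y], [-6·x, -6·y]].
At the point, J = [[-7.500, 3.000], [-18.000, 9.000]] (det J = -13.500).
Solving J·Δ = −F gives Δ = (-2.167, -0.917).
Then the next iterate is (x, y)₁ = (0.833, -2.417).

(0.833, -2.417)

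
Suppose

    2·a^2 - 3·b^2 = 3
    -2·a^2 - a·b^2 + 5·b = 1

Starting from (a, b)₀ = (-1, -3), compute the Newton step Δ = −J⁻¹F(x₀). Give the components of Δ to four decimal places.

(-2.0213, 1.1064)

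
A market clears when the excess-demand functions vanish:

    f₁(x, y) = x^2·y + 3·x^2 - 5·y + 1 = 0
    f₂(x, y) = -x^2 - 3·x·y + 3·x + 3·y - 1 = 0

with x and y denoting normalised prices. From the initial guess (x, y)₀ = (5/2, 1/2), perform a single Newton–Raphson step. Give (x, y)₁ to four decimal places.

At (5/2, 1/2): F = (20.3750, -2.0000).
Jacobian J = [[2·x·y + 6·x, x^2 - 5], [-2·x - 3·y + 3, -3·x + 3]].
At the point, J = [[17.5000, 1.2500], [-3.5000, -4.5000]] (det J = -74.3750).
Solving J·Δ = −F gives Δ = (-1.1992, 0.4882).
Then the next iterate is (x, y)₁ = (1.3008, 0.9882).

(1.3008, 0.9882)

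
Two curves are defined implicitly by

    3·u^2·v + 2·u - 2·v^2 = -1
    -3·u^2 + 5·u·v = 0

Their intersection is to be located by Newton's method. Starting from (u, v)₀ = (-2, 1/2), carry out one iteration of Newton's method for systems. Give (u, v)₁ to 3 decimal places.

At (-2, 1/2): F = (2.500, -17.000).
Jacobian J = [[6·u·v + 2, 3·u^2 - 4·v], [-6·u + 5·v, 5·u]].
At the point, J = [[-4.000, 10.000], [14.500, -10.000]] (det J = -105.000).
Solving J·Δ = −F gives Δ = (1.381, 0.302).
Then the next iterate is (u, v)₁ = (-0.619, 0.802).

(-0.619, 0.802)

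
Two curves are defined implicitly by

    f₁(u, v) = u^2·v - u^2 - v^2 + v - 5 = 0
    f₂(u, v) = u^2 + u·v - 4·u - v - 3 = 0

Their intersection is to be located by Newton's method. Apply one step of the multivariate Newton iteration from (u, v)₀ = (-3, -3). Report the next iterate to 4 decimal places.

At (-3, -3): F = (-53.0000, 30.0000).
Jacobian J = [[2·u·v - 2·u, u^2 - 2·v + 1], [2·u + v - 4, u - 1]].
At the point, J = [[24.0000, 16.0000], [-13.0000, -4.0000]] (det J = 112.0000).
Solving J·Δ = −F gives Δ = (2.3929, -0.2768).
Then the next iterate is (u, v)₁ = (-0.6071, -3.2768).

(-0.6071, -3.2768)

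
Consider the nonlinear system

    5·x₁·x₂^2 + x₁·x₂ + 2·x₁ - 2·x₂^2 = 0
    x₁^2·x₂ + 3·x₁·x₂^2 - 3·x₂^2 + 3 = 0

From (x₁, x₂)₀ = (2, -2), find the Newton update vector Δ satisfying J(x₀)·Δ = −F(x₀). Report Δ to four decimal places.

(-1.1500, 0.3000)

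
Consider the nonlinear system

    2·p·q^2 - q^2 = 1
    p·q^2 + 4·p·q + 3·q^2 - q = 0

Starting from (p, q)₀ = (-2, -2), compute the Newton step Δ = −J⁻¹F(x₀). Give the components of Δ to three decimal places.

(-6.958, 3.833)

At (-2, -2): F = (-21.000, 22.000).
Jacobian J = [[2·q^2, 4·p·q - 2·q], [q^2 + 4·q, 2·p·q + 4·p + 6·q - 1]].
At the point, J = [[8.000, 20.000], [-4.000, -13.000]] (det J = -24.000).
Solving J·Δ = −F gives Δ = (-6.958, 3.833).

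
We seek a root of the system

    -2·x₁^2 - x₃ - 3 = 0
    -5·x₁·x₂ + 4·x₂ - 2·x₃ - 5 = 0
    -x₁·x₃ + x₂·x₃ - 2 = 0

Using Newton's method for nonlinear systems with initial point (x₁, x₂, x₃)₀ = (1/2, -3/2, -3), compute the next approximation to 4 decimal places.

(0.3500, -0.1833, -3.2000)

At (1/2, -3/2, -3): F = (-0.5000, -1.2500, 4.0000).
Jacobian J = [[-4·x₁, 0, -1], [-5·x₂, -5·x₁ + 4, -2], [-x₃, x₃, -x₁ + x₂]].
At the point, J = [[-2.0000, 0.0000, -1.0000], [7.5000, 1.5000, -2.0000], [3.0000, -3.0000, -2.0000]] (det J = 45.0000).
Solving J·Δ = −F gives Δ = (-0.1500, 1.3167, -0.2000).
Then the next iterate is (x₁, x₂, x₃)₁ = (0.3500, -0.1833, -3.2000).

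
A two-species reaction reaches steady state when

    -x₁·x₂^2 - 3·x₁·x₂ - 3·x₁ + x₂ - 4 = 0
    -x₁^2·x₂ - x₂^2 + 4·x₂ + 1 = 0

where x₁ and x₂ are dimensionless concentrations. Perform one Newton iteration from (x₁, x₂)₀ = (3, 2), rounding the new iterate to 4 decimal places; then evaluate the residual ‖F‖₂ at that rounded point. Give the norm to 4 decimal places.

At (3, 2): F = (-41.0000, -13.0000).
Jacobian J = [[-x₂^2 - 3·x₂ - 3, -2·x₁·x₂ - 3·x₁ + 1], [-2·x₁·x₂, -x₁^2 - 2·x₂ + 4]].
At the point, J = [[-13.0000, -20.0000], [-12.0000, -9.0000]] (det J = -123.0000).
Solving J·Δ = −F gives Δ = (0.8862, -2.6260).
Then the next iterate is (x₁, x₂)₁ = (3.8862, -0.6260).
Re-evaluating at (3.8862, -0.6260): F = (-10.509225, 7.558321), so ‖F‖₂ = 12.9450.

12.9450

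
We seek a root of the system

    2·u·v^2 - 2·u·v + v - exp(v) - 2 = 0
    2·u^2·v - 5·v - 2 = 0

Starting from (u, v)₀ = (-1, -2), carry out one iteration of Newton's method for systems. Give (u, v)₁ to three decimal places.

(-0.960, -0.559)

At (-1, -2): F = (-16.13534, 4.000).
Jacobian J = [[2·v^2 - 2·v, 4·u·v - 2·u - exp(v) + 1], [4·u·v, 2·u^2 - 5]].
At the point, J = [[12.000, 10.86466], [8.000, -3.000]] (det J = -122.91732).
Solving J·Δ = −F gives Δ = (0.040, 1.441).
Then the next iterate is (u, v)₁ = (-0.960, -0.559).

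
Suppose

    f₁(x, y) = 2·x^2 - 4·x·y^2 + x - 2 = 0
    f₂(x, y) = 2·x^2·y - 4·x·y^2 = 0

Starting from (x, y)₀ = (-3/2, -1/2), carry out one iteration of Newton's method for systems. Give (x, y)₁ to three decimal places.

(-1.107, -0.476)

At (-3/2, -1/2): F = (2.500, -0.750).
Jacobian J = [[4·x - 4·y^2 + 1, -8·x·y], [4·x·y - 4·y^2, 2·x^2 - 8·x·y]].
At the point, J = [[-6.000, -6.000], [2.000, -1.500]] (det J = 21.000).
Solving J·Δ = −F gives Δ = (0.393, 0.024).
Then the next iterate is (x, y)₁ = (-1.107, -0.476).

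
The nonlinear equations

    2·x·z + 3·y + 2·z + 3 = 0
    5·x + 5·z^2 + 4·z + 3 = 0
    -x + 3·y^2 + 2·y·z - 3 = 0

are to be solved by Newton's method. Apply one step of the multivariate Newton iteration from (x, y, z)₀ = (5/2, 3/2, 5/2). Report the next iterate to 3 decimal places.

At (5/2, 3/2, 5/2): F = (25.000, 56.750, 8.750).
Jacobian J = [[2·z, 3, 2·x + 2], [5, 0, 10·z + 4], [-1, 6·y + 2·z, 2·y]].
At the point, J = [[5.000, 3.000, 7.000], [5.000, 0.000, 29.000], [-1.000, 14.000, 3.000]] (det J = -1672.000).
Solving J·Δ = −F gives Δ = (-2.594, -0.487, -1.510).
Then the next iterate is (x, y, z)₁ = (-0.094, 1.013, 0.990).

(-0.094, 1.013, 0.990)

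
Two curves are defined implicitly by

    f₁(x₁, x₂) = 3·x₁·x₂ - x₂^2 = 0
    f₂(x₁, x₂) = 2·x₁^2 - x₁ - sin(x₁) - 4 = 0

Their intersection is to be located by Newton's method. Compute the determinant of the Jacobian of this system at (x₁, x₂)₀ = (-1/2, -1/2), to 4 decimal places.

-1.9388

J = [[3·x₂, 3·x₁ - 2·x₂], [4·x₁ - cos(x₁) - 1, 0]].
At the point, J = [[-1.5000, -0.5000], [-3.877583, 0.0000]].
det J = -1.9388.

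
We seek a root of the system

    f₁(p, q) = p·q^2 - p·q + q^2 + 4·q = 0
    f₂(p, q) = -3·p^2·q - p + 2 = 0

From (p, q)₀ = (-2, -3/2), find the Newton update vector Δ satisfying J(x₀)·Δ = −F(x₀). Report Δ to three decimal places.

(0.500, 1.042)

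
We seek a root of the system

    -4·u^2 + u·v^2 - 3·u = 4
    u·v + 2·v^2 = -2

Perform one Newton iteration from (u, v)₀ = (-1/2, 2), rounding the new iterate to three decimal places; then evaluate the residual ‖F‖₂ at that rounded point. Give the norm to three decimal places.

5.071

At (-1/2, 2): F = (-5.500, 9.000).
Jacobian J = [[-8·u + v^2 - 3, 2·u·v], [v, u + 4·v]].
At the point, J = [[5.000, -2.000], [2.000, 7.500]] (det J = 41.500).
Solving J·Δ = −F gives Δ = (0.560, -1.349).
Then the next iterate is (u, v)₁ = (0.060, 0.651).
Re-evaluating at (0.060, 0.651): F = (-4.16897, 2.88666), so ‖F‖₂ = 5.071.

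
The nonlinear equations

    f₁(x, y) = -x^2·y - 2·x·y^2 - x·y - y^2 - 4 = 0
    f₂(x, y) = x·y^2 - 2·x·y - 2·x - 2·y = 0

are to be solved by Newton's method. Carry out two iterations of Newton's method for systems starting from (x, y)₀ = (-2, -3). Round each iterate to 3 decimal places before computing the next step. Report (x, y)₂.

At (-2, -3): F = (29.000, -20.000).
Jacobian J = [[-2·x·y - 2·y^2 - y, -x^2 - 4·x·y - x - 2·y], [y^2 - 2·y - 2, 2·x·y - 2·x - 2]].
At the point, J = [[-27.000, -20.000], [13.000, 14.000]] (det J = -118.000).
Solving J·Δ = −F gives Δ = (0.051, 1.381).
Then the next iterate is (x, y)₁ = (-1.949, -1.619).
Round to (-1.949, -1.619) and repeat: F = (6.59063, -4.28350), J = [[-9.93418, -11.23333], [3.85916, 8.20886]].
Δ = (0.157, 0.448), so (x, y)₂ = (-1.792, -1.171).

(-1.792, -1.171)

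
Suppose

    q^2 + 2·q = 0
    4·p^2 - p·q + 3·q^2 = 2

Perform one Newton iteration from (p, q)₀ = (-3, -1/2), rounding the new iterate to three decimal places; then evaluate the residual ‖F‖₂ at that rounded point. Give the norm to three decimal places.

8.651

At (-3, -1/2): F = (-0.750, 33.250).
Jacobian J = [[0, 2·q + 2], [8·p - q, -p + 6·q]].
At the point, J = [[0.000, 1.000], [-23.500, 0.000]] (det J = 23.500).
Solving J·Δ = −F gives Δ = (1.415, 0.750).
Then the next iterate is (p, q)₁ = (-1.585, 0.250).
Re-evaluating at (-1.585, 0.250): F = (0.56250, 8.63265), so ‖F‖₂ = 8.651.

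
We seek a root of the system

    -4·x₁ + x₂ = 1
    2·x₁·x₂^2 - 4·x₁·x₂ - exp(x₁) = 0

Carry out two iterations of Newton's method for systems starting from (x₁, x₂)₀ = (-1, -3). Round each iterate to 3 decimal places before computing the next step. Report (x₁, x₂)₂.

(-0.457, -0.829)

At (-1, -3): F = (0.000, -30.36788).
Jacobian J = [[-4, 1], [2·x₂^2 - 4·x₂ - exp(x₁), 4·x₁·x₂ - 4·x₁]].
At the point, J = [[-4.000, 1.000], [29.63212, 16.000]] (det J = -93.63212).
Solving J·Δ = −F gives Δ = (0.324, 1.297).
Then the next iterate is (x₁, x₂)₁ = (-0.676, -1.703).
Round to (-0.676, -1.703) and repeat: F = (0.001, -9.03464), J = [[-4.000, 1.000], [12.10377, 7.30891]].
Δ = (0.219, 0.874), so (x₁, x₂)₂ = (-0.457, -0.829).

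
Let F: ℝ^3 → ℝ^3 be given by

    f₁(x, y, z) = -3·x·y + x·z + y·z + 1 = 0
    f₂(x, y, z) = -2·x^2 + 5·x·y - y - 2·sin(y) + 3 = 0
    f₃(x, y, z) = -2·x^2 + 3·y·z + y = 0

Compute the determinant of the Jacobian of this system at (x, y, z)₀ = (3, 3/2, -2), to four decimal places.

221.4985

J = [[-3·y + z, -3·x + z, x + y], [-4·x + 5·y, 5·x - 2·cos(y) - 1, 0], [-4·x, 3·z + 1, 3·y]].
At the point, J = [[-6.5000, -11.0000, 4.5000], [-4.5000, 13.858526, 0.0000], [-12.0000, -5.0000, 4.5000]].
det J = 221.4985.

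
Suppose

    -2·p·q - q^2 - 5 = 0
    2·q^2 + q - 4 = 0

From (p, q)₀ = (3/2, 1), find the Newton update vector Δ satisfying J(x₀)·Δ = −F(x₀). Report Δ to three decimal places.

At (3/2, 1): F = (-9.000, -1.000).
Jacobian J = [[-2·q, -2·p - 2·q], [0, 4·q + 1]].
At the point, J = [[-2.000, -5.000], [0.000, 5.000]] (det J = -10.000).
Solving J·Δ = −F gives Δ = (-5.000, 0.200).

(-5.000, 0.200)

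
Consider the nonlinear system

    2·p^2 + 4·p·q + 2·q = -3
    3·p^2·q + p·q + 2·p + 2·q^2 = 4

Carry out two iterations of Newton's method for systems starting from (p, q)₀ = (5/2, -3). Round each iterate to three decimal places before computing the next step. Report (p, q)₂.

At (5/2, -3): F = (-20.500, -44.750).
Jacobian J = [[4·p + 4·q, 4·p + 2], [6·p·q + q + 2, 3·p^2 + p + 4·q]].
At the point, J = [[-2.000, 12.000], [-46.000, 9.250]] (det J = 533.500).
Solving J·Δ = −F gives Δ = (-0.651, 1.600).
Then the next iterate is (p, q)₁ = (1.849, -1.400).
Round to (1.849, -1.400) and repeat: F = (-3.31680, -13.32956), J = [[1.796, 9.396], [-14.93160, 6.50540]].
Δ = (-0.682, 0.483), so (p, q)₂ = (1.167, -0.917).

(1.167, -0.917)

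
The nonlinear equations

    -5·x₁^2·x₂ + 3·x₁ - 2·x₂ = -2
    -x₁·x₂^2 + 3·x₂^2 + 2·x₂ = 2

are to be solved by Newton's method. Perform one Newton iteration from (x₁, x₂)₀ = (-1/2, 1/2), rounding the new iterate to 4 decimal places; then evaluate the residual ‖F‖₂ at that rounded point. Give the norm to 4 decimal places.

At (-1/2, 1/2): F = (-1.1250, -0.1250).
Jacobian J = [[-10·x₁·x₂ + 3, -5·x₁^2 - 2], [-x₂^2, -2·x₁·x₂ + 6·x₂ + 2]].
At the point, J = [[5.5000, -3.2500], [-0.2500, 5.5000]] (det J = 29.4375).
Solving J·Δ = −F gives Δ = (0.2240, 0.0329).
Then the next iterate is (x₁, x₂)₁ = (-0.2760, 0.5329).
Re-evaluating at (-0.2760, 0.5329): F = (-0.096771, -0.003874), so ‖F‖₂ = 0.0968.

0.0968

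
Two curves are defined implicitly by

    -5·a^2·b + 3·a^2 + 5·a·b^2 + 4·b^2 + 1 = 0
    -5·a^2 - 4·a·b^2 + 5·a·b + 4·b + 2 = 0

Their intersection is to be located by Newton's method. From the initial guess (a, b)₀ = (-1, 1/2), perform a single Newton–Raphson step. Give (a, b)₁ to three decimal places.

(-0.839, 0.715)

At (-1, 1/2): F = (1.250, -2.500).
Jacobian J = [[-10·a·b + 6·a + 5·b^2, -5·a^2 + 10·a·b + 8·b], [-10·a - 4·b^2 + 5·b, -8·a·b + 5·a + 4]].
At the point, J = [[0.250, -6.000], [11.500, 3.000]] (det J = 69.750).
Solving J·Δ = −F gives Δ = (0.161, 0.215).
Then the next iterate is (a, b)₁ = (-0.839, 0.715).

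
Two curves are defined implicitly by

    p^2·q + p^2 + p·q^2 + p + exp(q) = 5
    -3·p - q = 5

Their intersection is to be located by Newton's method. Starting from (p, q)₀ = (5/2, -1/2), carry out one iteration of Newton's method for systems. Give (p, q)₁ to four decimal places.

At (5/2, -1/2): F = (1.856531, -12.0000).
Jacobian J = [[2·p·q + 2·p + q^2 + 1, p^2 + 2·p·q + exp(q)], [-3, -1]].
At the point, J = [[3.7500, 4.356531], [-3.0000, -1.0000]] (det J = 9.319592).
Solving J·Δ = −F gives Δ = (-5.4103, 4.2309).
Then the next iterate is (p, q)₁ = (-2.9103, 3.7309).

(-2.9103, 3.7309)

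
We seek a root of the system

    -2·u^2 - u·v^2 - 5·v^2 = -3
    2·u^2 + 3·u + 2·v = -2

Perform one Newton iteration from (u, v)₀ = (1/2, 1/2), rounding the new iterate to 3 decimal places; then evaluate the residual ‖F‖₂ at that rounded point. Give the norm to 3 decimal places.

At (1/2, 1/2): F = (1.125, 5.000).
Jacobian J = [[-4·u - v^2, -2·u·v - 10·v], [4·u + 3, 2]].
At the point, J = [[-2.250, -5.500], [5.000, 2.000]] (det J = 23.000).
Solving J·Δ = −F gives Δ = (-1.293, 0.734).
Then the next iterate is (u, v)₁ = (-0.793, 1.234).
Re-evaluating at (-0.793, 1.234): F = (-4.66393, 3.34670), so ‖F‖₂ = 5.740.

5.740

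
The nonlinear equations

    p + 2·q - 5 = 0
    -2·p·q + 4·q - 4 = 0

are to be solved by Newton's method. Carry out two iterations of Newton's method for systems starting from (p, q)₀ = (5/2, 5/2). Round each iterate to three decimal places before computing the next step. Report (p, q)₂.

At (5/2, 5/2): F = (2.500, -6.500).
Jacobian J = [[1, 2], [-2·q, -2·p + 4]].
At the point, J = [[1.000, 2.000], [-5.000, -1.000]] (det J = 9.000).
Solving J·Δ = −F gives Δ = (-1.167, -0.667).
Then the next iterate is (p, q)₁ = (1.333, 1.833).
Round to (1.333, 1.833) and repeat: F = (-0.001, -1.55478), J = [[1.000, 2.000], [-3.666, 1.334]].
Δ = (-0.359, 0.180), so (p, q)₂ = (0.974, 2.013).

(0.974, 2.013)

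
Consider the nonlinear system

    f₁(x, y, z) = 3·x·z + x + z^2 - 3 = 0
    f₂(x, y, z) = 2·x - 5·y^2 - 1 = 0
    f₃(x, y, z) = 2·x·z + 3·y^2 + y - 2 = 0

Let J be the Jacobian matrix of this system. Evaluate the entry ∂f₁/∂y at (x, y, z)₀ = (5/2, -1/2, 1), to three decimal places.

0.000

∂f₁/∂y = 0.
At (5/2, -1/2, 1) this is 0.000.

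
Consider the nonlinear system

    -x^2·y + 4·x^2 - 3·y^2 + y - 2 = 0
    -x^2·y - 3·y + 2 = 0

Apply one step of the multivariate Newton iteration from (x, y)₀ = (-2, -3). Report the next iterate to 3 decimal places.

At (-2, -3): F = (-4.000, 23.000).
Jacobian J = [[-2·x·y + 8·x, -x^2 - 6·y + 1], [-2·x·y, -x^2 - 3]].
At the point, J = [[-28.000, 15.000], [-12.000, -7.000]] (det J = 376.000).
Solving J·Δ = −F gives Δ = (0.843, 1.840).
Then the next iterate is (x, y)₁ = (-1.157, -1.160).

(-1.157, -1.160)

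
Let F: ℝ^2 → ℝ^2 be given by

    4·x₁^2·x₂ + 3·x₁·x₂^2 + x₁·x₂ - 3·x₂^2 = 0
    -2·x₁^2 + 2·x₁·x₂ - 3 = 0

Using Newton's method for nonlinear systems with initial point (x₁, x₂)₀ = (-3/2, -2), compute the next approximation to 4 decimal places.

(-0.4195, -1.7797)

At (-3/2, -2): F = (-45.0000, -1.5000).
Jacobian J = [[8·x₁·x₂ + 3·x₂^2 + x₂, 4·x₁^2 + 6·x₁·x₂ + x₁ - 6·x₂], [-4·x₁ + 2·x₂, 2·x₁]].
At the point, J = [[34.0000, 37.5000], [2.0000, -3.0000]] (det J = -177.0000).
Solving J·Δ = −F gives Δ = (1.0805, 0.2203).
Then the next iterate is (x₁, x₂)₁ = (-0.4195, -1.7797).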